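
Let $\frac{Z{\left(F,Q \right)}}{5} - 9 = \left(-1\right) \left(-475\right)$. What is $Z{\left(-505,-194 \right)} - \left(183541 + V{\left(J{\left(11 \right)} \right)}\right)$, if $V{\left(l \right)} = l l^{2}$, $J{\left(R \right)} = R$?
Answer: $-182452$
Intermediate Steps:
$Z{\left(F,Q \right)} = 2420$ ($Z{\left(F,Q \right)} = 45 + 5 \left(\left(-1\right) \left(-475\right)\right) = 45 + 5 \cdot 475 = 45 + 2375 = 2420$)
$V{\left(l \right)} = l^{3}$
$Z{\left(-505,-194 \right)} - \left(183541 + V{\left(J{\left(11 \right)} \right)}\right) = 2420 - 184872 = -182452$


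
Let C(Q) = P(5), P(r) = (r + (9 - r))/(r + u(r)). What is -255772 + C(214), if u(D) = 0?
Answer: -1278851/5 ≈ -2.5577e+5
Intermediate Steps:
P(r) = 9/r (P(r) = (r + (9 - r))/(r + 0) = 9/r)
C(Q) = 9/5
-255772 + C(214) = -255772 + 9/5 = -1278851/5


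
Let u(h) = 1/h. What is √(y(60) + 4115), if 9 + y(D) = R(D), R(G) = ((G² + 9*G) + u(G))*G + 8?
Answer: √252515 ≈ 502.51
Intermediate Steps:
R(G) = 8 + G*(1/G + G² + 9*G) (R(G) = ((G² + 9*G) + 1/G)*G + 8 = (1/G + G² + 9*G)*G + 8 = G*(1/G + G² + 9*G) + 8 = 8 + G*(1/G + G² + 9*G))
y(D) = D³ + 9*D² (y(D) = -9 + (9 + D³ + 9*D²) = D³ + 9*D²)
√(y(60) + 4115) = √(60²*(9 + 60) + 4115) = √(3600*69 + 4115) = √(248400 + 4115) = √252515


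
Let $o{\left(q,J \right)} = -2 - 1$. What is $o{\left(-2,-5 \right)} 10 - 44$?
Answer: $-74$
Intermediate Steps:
$o{\left(q,J \right)} = -3$
$o{\left(-2,-5 \right)} 10 - 44 = \left(-3\right) 10 - 44 = -30 - 44 = -74$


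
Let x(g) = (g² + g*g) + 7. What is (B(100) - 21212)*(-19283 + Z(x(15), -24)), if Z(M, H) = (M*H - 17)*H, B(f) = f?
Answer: -5158864984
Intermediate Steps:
x(g) = 7 + 2*g² (x(g) = (g² + g²) + 7 = 2*g² + 7 = 7 + 2*g²)
Z(M, H) = H*(-17 + H*M) (Z(M, H) = (H*M - 17)*H = (-17 + H*M)*H = H*(-17 + H*M))
(B(100) - 21212)*(-19283 + Z(x(15), -24)) = (100 - 21212)*(-19283 - 24*(-17 - 24*(7 + 2*15²))) = -21112*(-19283 - 24*(-17 - 24*(7 + 2*225))) = -21112*(-19283 - 24*(-17 - 24*(7 + 450))) = -21112*(-19283 - 24*(-17 - 24*457)) = -21112*(-19283 - 24*(-17 - 10968)) = -21112*(-19283 - 24*(-10985)) = -21112*(-19283 + 263640) = -21112*244357 = -5158864984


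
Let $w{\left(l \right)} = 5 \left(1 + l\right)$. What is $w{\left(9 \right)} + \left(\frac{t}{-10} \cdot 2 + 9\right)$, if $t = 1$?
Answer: $\frac{294}{5} \approx 58.8$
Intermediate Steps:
$w{\left(l \right)} = 5 + 5 l$
$w{\left(9 \right)} + \left(\frac{t}{-10} \cdot 2 + 9\right) = \left(5 + 5 \cdot 9\right) + \left(1 \frac{1}{-10} \cdot 2 + 9\right) = \left(5 + 45\right) + \left(1 \left(- \frac{1}{10}\right) 2 + 9\right) = 50 + \left(\left(- \frac{1}{10}\right) 2 + 9\right) = 50 + \left(- \frac{1}{5} + 9\right) = 50 + \frac{44}{5} = \frac{294}{5}$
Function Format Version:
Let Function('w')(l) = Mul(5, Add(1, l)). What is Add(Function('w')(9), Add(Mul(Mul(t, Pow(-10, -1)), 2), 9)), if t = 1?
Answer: Rational(294, 5) ≈ 58.800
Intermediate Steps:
Function('w')(l) = Add(5, Mul(5, l))
Add(Function('w')(9), Add(Mul(Mul(t, Pow(-10, -1)), 2), 9)) = Add(Add(5, Mul(5, 9)), Add(Mul(Mul(1, Pow(-10, -1)), 2), 9)) = Add(Add(5, 45), Add(Mul(Mul(1, Rational(-1, 10)), 2), 9)) = Add(50, Add(Mul(Rational(-1, 10), 2), 9)) = Add(50, Add(Rational(-1, 5), 9)) = Add(50, Rational(44, 5)) = Rational(294, 5)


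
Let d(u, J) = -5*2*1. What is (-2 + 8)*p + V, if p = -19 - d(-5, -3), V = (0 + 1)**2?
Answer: -53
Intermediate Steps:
V = 1 (V = 1**2 = 1)
d(u, J) = -10 (d(u, J) = -10*1 = -10)
p = -9 (p = -19 - 1*(-10) = -19 + 10 = -9)
(-2 + 8)*p + V = (-2 + 8)*(-9) + 1 = 6*(-9) + 1 = -54 + 1 = -53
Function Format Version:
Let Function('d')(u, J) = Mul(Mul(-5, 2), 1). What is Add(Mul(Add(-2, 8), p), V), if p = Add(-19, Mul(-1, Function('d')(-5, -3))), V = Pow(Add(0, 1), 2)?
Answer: -53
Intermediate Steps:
V = 1 (V = Pow(1, 2) = 1)
Function('d')(u, J) = -10 (Function('d')(u, J) = Mul(-10, 1) = -10)
p = -9 (p = Add(-19, Mul(-1, -10)) = Add(-19, 10) = -9)
Add(Mul(Add(-2, 8), p), V) = Add(Mul(Add(-2, 8), -9), 1) = Add(Mul(6, -9), 1) = Add(-54, 1) = -53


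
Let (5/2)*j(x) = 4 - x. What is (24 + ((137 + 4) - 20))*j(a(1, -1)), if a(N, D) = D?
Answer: 290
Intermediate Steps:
j(x) = 8/5 - 2*x/5 (j(x) = 2*(4 - x)/5 = 8/5 - 2*x/5)
(24 + ((137 + 4) - 20))*j(a(1, -1)) = (24 + ((137 + 4) - 20))*(8/5 - ⅖*(-1)) = (24 + (141 - 20))*(8/5 + ⅖) = (24 + 121)*2 = 145*2 = 290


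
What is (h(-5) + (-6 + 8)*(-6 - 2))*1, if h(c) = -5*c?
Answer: 9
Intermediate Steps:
(h(-5) + (-6 + 8)*(-6 - 2))*1 = (-5*(-5) + (-6 + 8)*(-6 - 2))*1 = (25 + 2*(-8))*1 = (25 - 16)*1 = 9*1 = 9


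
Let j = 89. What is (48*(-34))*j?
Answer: -145248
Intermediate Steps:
(48*(-34))*j = (48*(-34))*89 = -1632*89 = -145248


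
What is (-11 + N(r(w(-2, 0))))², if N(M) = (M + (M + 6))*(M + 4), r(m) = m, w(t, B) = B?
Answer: 169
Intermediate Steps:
N(M) = (4 + M)*(6 + 2*M) (N(M) = (M + (6 + M))*(4 + M) = (6 + 2*M)*(4 + M) = (4 + M)*(6 + 2*M))
(-11 + N(r(w(-2, 0))))² = (-11 + (24 + 2*0² + 14*0))² = (-11 + (24 + 2*0 + 0))² = (-11 + (24 + 0 + 0))² = (-11 + 24)² = 13² = 169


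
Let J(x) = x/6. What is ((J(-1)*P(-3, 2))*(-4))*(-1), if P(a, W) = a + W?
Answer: 2/3 ≈ 0.66667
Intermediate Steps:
J(x) = x/6 (J(x) = x*(1/6) = x/6)
P(a, W) = W + a
((J(-1)*P(-3, 2))*(-4))*(-1) = ((((1/6)*(-1))*(2 - 3))*(-4))*(-1) = (-1/6*(-1)*(-4))*(-1) = ((1/6)*(-4))*(-1) = -2/3*(-1) = 2/3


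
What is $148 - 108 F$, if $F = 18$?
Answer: $-1796$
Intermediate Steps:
$148 - 108 F = 148 - 1944 = -1796$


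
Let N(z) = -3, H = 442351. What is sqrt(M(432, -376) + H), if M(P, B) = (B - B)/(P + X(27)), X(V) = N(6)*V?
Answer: sqrt(442351) ≈ 665.09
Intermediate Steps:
X(V) = -3*V
M(P, B) = 0 (M(P, B) = (B - B)/(P - 3*27) = 0/(P - 81) = 0/(-81 + P) = 0)
sqrt(M(432, -376) + H) = sqrt(0 + 442351) = sqrt(442351)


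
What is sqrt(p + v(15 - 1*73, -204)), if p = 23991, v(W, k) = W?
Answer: sqrt(23933) ≈ 154.70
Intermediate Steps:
sqrt(p + v(15 - 1*73, -204)) = sqrt(23991 + (15 - 1*73)) = sqrt(23991 + (15 - 73)) = sqrt(23991 - 58) = sqrt(23933)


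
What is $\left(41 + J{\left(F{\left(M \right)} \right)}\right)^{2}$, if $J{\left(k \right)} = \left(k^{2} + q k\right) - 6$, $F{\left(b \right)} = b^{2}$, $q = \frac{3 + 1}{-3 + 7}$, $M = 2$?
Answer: $3025$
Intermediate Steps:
$q = 1$ ($q = \frac{4}{4} = 4 \cdot \frac{1}{4} = 1$)
$J{\left(k \right)} = -6 + k + k^{2}$ ($J{\left(k \right)} = \left(k^{2} + 1 k\right) - 6 = \left(k^{2} + k\right) - 6 = \left(k + k^{2}\right) - 6 = -6 + k + k^{2}$)
$\left(41 + J{\left(F{\left(M \right)} \right)}\right)^{2} = \left(41 + \left(-6 + 2^{2} + \left(2^{2}\right)^{2}\right)\right)^{2} = \left(41 + \left(-6 + 4 + 4^{2}\right)\right)^{2} = \left(41 + \left(-6 + 4 + 16\right)\right)^{2} = \left(41 + 14\right)^{2} = 55^{2} = 3025$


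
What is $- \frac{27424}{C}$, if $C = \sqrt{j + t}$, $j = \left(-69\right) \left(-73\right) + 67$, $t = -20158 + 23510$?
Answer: $- \frac{6856 \sqrt{2114}}{1057} \approx -298.23$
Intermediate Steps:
$t = 3352$
$j = 5104$ ($j = 5037 + 67 = 5104$)
$C = 2 \sqrt{2114}$ ($C = \sqrt{5104 + 3352} = \sqrt{8456} = 2 \sqrt{2114} \approx 91.957$)
$- \frac{27424}{C} = - \frac{27424}{2 \sqrt{2114}} = - 27424 \frac{\sqrt{2114}}{4228} = - \frac{6856 \sqrt{2114}}{1057}$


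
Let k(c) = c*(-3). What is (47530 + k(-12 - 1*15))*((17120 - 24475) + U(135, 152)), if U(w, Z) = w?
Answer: -343751420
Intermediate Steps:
k(c) = -3*c
(47530 + k(-12 - 1*15))*((17120 - 24475) + U(135, 152)) = (47530 - 3*(-12 - 1*15))*((17120 - 24475) + 135) = (47530 - 3*(-12 - 15))*(-7355 + 135) = (47530 - 3*(-27))*(-7220) = (47530 + 81)*(-7220) = 47611*(-7220) = -343751420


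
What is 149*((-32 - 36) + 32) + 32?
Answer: -5332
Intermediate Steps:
149*((-32 - 36) + 32) + 32 = 149*(-68 + 32) + 32 = 149*(-36) + 32 = -5364 + 32 = -5332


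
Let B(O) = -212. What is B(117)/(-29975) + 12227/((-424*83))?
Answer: -359043621/1054880200 ≈ -0.34036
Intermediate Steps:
B(117)/(-29975) + 12227/((-424*83)) = -212/(-29975) + 12227/((-424*83)) = -212*(-1/29975) + 12227/(-35192) = 212/29975 + 12227*(-1/35192) = 212/29975 - 12227/35192 = -359043621/1054880200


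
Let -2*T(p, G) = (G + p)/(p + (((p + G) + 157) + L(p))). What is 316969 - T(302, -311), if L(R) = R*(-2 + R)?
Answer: 19240018297/60700 ≈ 3.1697e+5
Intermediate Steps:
T(p, G) = -(G + p)/(2*(157 + G + 2*p + p*(-2 + p))) (T(p, G) = -(G + p)/(2*(p + (((p + G) + 157) + p*(-2 + p)))) = -(G + p)/(2*(p + (((G + p) + 157) + p*(-2 + p)))) = -(G + p)/(2*(p + ((157 + G + p) + p*(-2 + p)))) = -(G + p)/(2*(p + (157 + G + p + p*(-2 + p)))) = -(G + p)/(2*(157 + G + 2*p + p*(-2 + p))))
316969 - T(302, -311) = 316969 - (-1*(-311) - 1*302)/(2*(157 - 311 + 302²)) = 316969 - (311 - 302)/(2*(157 - 311 + 91204)) = 316969 - 9/(2*91050) = 316969 - 1*3/60700 = 316969 - 3/60700 = 19240018297/60700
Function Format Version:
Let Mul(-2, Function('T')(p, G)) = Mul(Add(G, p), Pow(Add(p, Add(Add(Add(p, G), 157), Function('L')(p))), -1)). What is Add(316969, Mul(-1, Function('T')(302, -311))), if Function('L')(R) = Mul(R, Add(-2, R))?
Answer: Rational(19240018297, 60700) ≈ 3.1697e+5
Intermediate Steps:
Function('T')(p, G) = Mul(Rational(-1, 2), Pow(Add(157, G, Mul(2, p), Mul(p, Add(-2, p))), -1), Add(G, p)) (Function('T')(p, G) = Mul(Rational(-1, 2), Mul(Add(G, p), Pow(Add(p, Add(Add(Add(p, G), 157), Mul(p, Add(-2, p)))), -1))) = Mul(Rational(-1, 2), Mul(Add(G, p), Pow(Add(p, Add(Add(Add(G, p), 157), Mul(p, Add(-2, p)))), -1))) = Mul(Rational(-1, 2), Mul(Add(G, p), Pow(Add(p, Add(Add(157, G, p), Mul(p, Add(-2, p)))), -1))) = Mul(Rational(-1, 2), Mul(Add(G, p), Pow(Add(p, Add(157, G, p, Mul(p, Add(-2, p)))), -1))) = Mul(Rational(-1, 2), Mul(Add(G, p), Pow(Add(157, G, Mul(2, p), Mul(p, Add(-2, p))), -1))) = Mul(Rational(-1, 2), Mul(Pow(Add(157, G, Mul(2, p), Mul(p, Add(-2, p))), -1), Add(G, p))) = Mul(Rational(-1, 2), Pow(Add(157, G, Mul(2, p), Mul(p, Add(-2, p))), -1), Add(G, p)))
Add(316969, Mul(-1, Function('T')(302, -311))) = Add(316969, Mul(-1, Mul(Rational(1, 2), Pow(Add(157, -311, Pow(302, 2)), -1), Add(Mul(-1, -311), Mul(-1, 302))))) = Add(316969, Mul(-1, Mul(Rational(1, 2), Pow(Add(157, -311, 91204), -1), Add(311, -302)))) = Add(316969, Mul(-1, Mul(Rational(1, 2), Pow(91050, -1), 9))) = Add(316969, Mul(-1, Mul(Rational(1, 2), Rational(1, 91050), 9))) = Add(316969, Mul(-1, Rational(3, 60700))) = Add(316969, Rational(-3, 60700)) = Rational(19240018297, 60700)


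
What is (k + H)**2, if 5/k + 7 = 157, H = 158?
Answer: 22477081/900 ≈ 24975.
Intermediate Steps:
k = 1/30 (k = 5/(-7 + 157) = 5/150 = 5*(1/150) = 1/30 ≈ 0.033333)
(k + H)**2 = (1/30 + 158)**2 = (4741/30)**2 = 22477081/900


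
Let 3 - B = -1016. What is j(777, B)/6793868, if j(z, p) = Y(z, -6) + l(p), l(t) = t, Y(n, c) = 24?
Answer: 1043/6793868 ≈ 0.00015352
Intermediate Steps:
B = 1019 (B = 3 - 1*(-1016) = 3 + 1016 = 1019)
j(z, p) = 24 + p
j(777, B)/6793868 = (24 + 1019)/6793868 = 1043*(1/6793868) = 1043/6793868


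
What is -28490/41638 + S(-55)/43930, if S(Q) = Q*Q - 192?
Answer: -2967553/4788370 ≈ -0.61974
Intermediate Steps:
S(Q) = -192 + Q² (S(Q) = Q² - 192 = -192 + Q²)
-28490/41638 + S(-55)/43930 = -28490/41638 + (-192 + (-55)²)/43930 = -28490*1/41638 + (-192 + 3025)*(1/43930) = -14245/20819 + 2833*(1/43930) = -14245/20819 + 2833/43930 = -2967553/4788370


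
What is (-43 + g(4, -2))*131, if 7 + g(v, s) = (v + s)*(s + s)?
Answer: -7598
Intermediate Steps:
g(v, s) = -7 + 2*s*(s + v) (g(v, s) = -7 + (v + s)*(s + s) = -7 + (s + v)*(2*s) = -7 + 2*s*(s + v))
(-43 + g(4, -2))*131 = (-43 + (-7 + 2*(-2)**2 + 2*(-2)*4))*131 = (-43 + (-7 + 2*4 - 16))*131 = (-43 + (-7 + 8 - 16))*131 = (-43 - 15)*131 = -58*131 = -7598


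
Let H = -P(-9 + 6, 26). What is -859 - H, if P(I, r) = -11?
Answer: -870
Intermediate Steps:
H = 11 (H = -1*(-11) = 11)
-859 - H = -859 - 1*11 = -859 - 11 = -870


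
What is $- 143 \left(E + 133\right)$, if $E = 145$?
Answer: $-39754$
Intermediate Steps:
$- 143 \left(E + 133\right) = - 143 \left(145 + 133\right) = \left(-143\right) 278 = -39754$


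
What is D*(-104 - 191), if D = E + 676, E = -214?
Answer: -136290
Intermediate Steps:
D = 462 (D = -214 + 676 = 462)
D*(-104 - 191) = 462*(-104 - 191) = 462*(-295) = -136290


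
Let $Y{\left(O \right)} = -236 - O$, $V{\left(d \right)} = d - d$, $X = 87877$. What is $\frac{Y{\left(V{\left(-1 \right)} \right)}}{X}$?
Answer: $- \frac{236}{87877} \approx -0.0026856$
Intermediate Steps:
$V{\left(d \right)} = 0$
$\frac{Y{\left(V{\left(-1 \right)} \right)}}{X} = \frac{-236 - 0}{87877} = \left(-236 + 0\right) \frac{1}{87877} = \left(-236\right) \frac{1}{87877} = - \frac{236}{87877}$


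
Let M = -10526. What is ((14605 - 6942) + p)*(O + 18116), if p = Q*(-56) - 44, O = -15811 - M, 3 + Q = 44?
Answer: 68299413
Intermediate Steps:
Q = 41 (Q = -3 + 44 = 41)
O = -5285 (O = -15811 - 1*(-10526) = -15811 + 10526 = -5285)
p = -2340 (p = 41*(-56) - 44 = -2296 - 44 = -2340)
((14605 - 6942) + p)*(O + 18116) = ((14605 - 6942) - 2340)*(-5285 + 18116) = (7663 - 2340)*12831 = 5323*12831 = 68299413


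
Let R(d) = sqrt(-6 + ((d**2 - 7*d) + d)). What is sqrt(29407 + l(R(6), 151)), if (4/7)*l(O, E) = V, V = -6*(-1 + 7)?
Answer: 4*sqrt(1834) ≈ 171.30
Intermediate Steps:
V = -36 (V = -6*6 = -36)
R(d) = sqrt(-6 + d**2 - 6*d) (R(d) = sqrt(-6 + (d**2 - 6*d)) = sqrt(-6 + d**2 - 6*d))
l(O, E) = -63 (l(O, E) = (7/4)*(-36) = -63)
sqrt(29407 + l(R(6), 151)) = sqrt(29407 - 63) = sqrt(29344) = 4*sqrt(1834)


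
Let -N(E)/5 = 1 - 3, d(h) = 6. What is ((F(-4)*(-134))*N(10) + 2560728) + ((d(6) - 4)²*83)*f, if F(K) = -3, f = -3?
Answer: 2563752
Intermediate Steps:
N(E) = 10 (N(E) = -5*(1 - 3) = -5*(-2) = 10)
((F(-4)*(-134))*N(10) + 2560728) + ((d(6) - 4)²*83)*f = (-3*(-134)*10 + 2560728) + ((6 - 4)²*83)*(-3) = (402*10 + 2560728) + (2²*83)*(-3) = (4020 + 2560728) + (4*83)*(-3) = 2564748 + 332*(-3) = 2564748 - 996 = 2563752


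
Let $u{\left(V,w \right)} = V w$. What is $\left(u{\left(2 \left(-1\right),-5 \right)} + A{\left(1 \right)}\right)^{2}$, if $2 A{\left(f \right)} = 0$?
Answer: $100$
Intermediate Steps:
$A{\left(f \right)} = 0$ ($A{\left(f \right)} = \frac{1}{2} \cdot 0 = 0$)
$\left(u{\left(2 \left(-1\right),-5 \right)} + A{\left(1 \right)}\right)^{2} = \left(2 \left(-1\right) \left(-5\right) + 0\right)^{2} = \left(\left(-2\right) \left(-5\right) + 0\right)^{2} = \left(10 + 0\right)^{2} = 10^{2} = 100$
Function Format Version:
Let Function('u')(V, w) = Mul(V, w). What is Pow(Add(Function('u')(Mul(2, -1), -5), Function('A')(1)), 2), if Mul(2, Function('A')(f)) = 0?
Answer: 100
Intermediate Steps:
Function('A')(f) = 0 (Function('A')(f) = Mul(Rational(1, 2), 0) = 0)
Pow(Add(Function('u')(Mul(2, -1), -5), Function('A')(1)), 2) = Pow(Add(Mul(Mul(2, -1), -5), 0), 2) = Pow(Add(Mul(-2, -5), 0), 2) = Pow(Add(10, 0), 2) = Pow(10, 2) = 100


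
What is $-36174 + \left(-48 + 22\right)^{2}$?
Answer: $-35498$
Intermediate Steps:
$-36174 + \left(-48 + 22\right)^{2} = -36174 + \left(-26\right)^{2} = -36174 + 676 = -35498$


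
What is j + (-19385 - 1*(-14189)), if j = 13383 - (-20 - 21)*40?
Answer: 9827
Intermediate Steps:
j = 15023 (j = 13383 - (-41)*40 = 13383 - 1*(-1640) = 13383 + 1640 = 15023)
j + (-19385 - 1*(-14189)) = 15023 + (-19385 - 1*(-14189)) = 15023 + (-19385 + 14189) = 15023 - 5196 = 9827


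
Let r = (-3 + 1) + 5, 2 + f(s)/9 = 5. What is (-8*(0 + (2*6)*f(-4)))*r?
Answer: -7776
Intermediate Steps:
f(s) = 27 (f(s) = -18 + 9*5 = -18 + 45 = 27)
r = 3 (r = -2 + 5 = 3)
(-8*(0 + (2*6)*f(-4)))*r = -8*(0 + (2*6)*27)*3 = -8*(0 + 12*27)*3 = -8*(0 + 324)*3 = -8*324*3 = -2592*3 = -7776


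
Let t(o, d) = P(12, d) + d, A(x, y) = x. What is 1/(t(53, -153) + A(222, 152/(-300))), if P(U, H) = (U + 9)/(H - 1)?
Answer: 22/1515 ≈ 0.014521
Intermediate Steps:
P(U, H) = (9 + U)/(-1 + H)
t(o, d) = d + 21/(-1 + d) (t(o, d) = (9 + 12)/(-1 + d) + d = 21/(-1 + d) + d = d + 21/(-1 + d))
1/(t(53, -153) + A(222, 152/(-300))) = 1/((21 - 153*(-1 - 153))/(-1 - 153) + 222) = 1/((21 - 153*(-154))/(-154) + 222) = 1/(-(21 + 23562)/154 + 222) = 1/(-1/154*23583 + 222) = 1/(-3369/22 + 222) = 1/(1515/22) = 22/1515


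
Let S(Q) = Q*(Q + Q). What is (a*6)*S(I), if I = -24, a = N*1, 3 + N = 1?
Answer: -13824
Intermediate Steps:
N = -2 (N = -3 + 1 = -2)
a = -2 (a = -2*1 = -2)
S(Q) = 2*Q² (S(Q) = Q*(2*Q) = 2*Q²)
(a*6)*S(I) = (-2*6)*(2*(-24)²) = -24*576 = -12*1152 = -13824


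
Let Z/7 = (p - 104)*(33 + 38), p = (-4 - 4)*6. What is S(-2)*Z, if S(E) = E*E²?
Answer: 604352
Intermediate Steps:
p = -48 (p = -8*6 = -48)
S(E) = E³
Z = -75544 (Z = 7*((-48 - 104)*(33 + 38)) = 7*(-152*71) = 7*(-10792) = -75544)
S(-2)*Z = (-2)³*(-75544) = -8*(-75544) = 604352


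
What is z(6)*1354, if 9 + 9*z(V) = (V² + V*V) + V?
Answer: 31142/3 ≈ 10381.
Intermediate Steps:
z(V) = -1 + V/9 + 2*V²/9 (z(V) = -1 + ((V² + V*V) + V)/9 = -1 + ((V² + V²) + V)/9 = -1 + (2*V² + V)/9 = -1 + (V + 2*V²)/9 = -1 + (V/9 + 2*V²/9) = -1 + V/9 + 2*V²/9)
z(6)*1354 = (-1 + (⅑)*6 + (2/9)*6²)*1354 = (-1 + ⅔ + (2/9)*36)*1354 = (-1 + ⅔ + 8)*1354 = (23/3)*1354 = 31142/3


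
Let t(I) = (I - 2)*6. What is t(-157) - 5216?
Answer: -6170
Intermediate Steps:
t(I) = -12 + 6*I (t(I) = (-2 + I)*6 = -12 + 6*I)
t(-157) - 5216 = (-12 + 6*(-157)) - 5216 = (-12 - 942) - 5216 = -954 - 5216 = -6170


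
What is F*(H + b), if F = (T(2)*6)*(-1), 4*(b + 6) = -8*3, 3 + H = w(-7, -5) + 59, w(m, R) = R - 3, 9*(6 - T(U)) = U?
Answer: -1248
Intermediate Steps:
T(U) = 6 - U/9
w(m, R) = -3 + R
H = 48 (H = -3 + ((-3 - 5) + 59) = -3 + (-8 + 59) = -3 + 51 = 48)
b = -12 (b = -6 + (-8*3)/4 = -6 + (1/4)*(-24) = -6 - 6 = -12)
F = -104/3 (F = ((6 - 1/9*2)*6)*(-1) = ((6 - 2/9)*6)*(-1) = ((52/9)*6)*(-1) = (104/3)*(-1) = -104/3 ≈ -34.667)
F*(H + b) = -104*(48 - 12)/3 = -104/3*36 = -1248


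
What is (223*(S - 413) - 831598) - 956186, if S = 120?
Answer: -1853123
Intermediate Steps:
(223*(S - 413) - 831598) - 956186 = (223*(120 - 413) - 831598) - 956186 = (223*(-293) - 831598) - 956186 = (-65339 - 831598) - 956186 = -896937 - 956186 = -1853123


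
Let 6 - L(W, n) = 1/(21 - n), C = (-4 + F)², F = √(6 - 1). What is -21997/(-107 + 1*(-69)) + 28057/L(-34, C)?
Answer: 9734404883/2027344 + 224456*√5/11519 ≈ 4845.1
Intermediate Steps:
F = √5 ≈ 2.2361
C = (-4 + √5)² ≈ 3.1115
L(W, n) = 6 - 1/(21 - n)
-21997/(-107 + 1*(-69)) + 28057/L(-34, C) = -21997/(-107 + 1*(-69)) + 28057/(((-125 + 6*(4 - √5)²)/(-21 + (4 - √5)²))) = -21997/(-107 - 69) + 28057*((-21 + (4 - √5)²)/(-125 + 6*(4 - √5)²)) = -21997/(-176) + 28057*(-21 + (4 - √5)²)/(-125 + 6*(4 - √5)²) = -21997*(-1/176) + 28057*(-21 + (4 - √5)²)/(-125 + 6*(4 - √5)²) = 21997/176 + 28057*(-21 + (4 - √5)²)/(-125 + 6*(4 - √5)²)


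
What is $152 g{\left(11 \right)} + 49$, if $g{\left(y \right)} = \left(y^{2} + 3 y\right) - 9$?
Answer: $22089$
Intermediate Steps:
$g{\left(y \right)} = -9 + y^{2} + 3 y$
$152 g{\left(11 \right)} + 49 = 152 \left(-9 + 11^{2} + 3 \cdot 11\right) + 49 = 152 \left(-9 + 121 + 33\right) + 49 = 152 \cdot 145 + 49 = 22040 + 49 = 22089$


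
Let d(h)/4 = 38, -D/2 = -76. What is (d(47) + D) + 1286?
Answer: 1590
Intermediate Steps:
D = 152 (D = -2*(-76) = 152)
d(h) = 152 (d(h) = 4*38 = 152)
(d(47) + D) + 1286 = (152 + 152) + 1286 = 304 + 1286 = 1590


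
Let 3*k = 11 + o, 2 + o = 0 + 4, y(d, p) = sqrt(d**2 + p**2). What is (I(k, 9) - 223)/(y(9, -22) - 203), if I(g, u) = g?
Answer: 33292/30483 + 164*sqrt(565)/30483 ≈ 1.2200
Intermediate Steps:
o = 2 (o = -2 + (0 + 4) = -2 + 4 = 2)
k = 13/3 (k = (11 + 2)/3 = (1/3)*13 = 13/3 ≈ 4.3333)
(I(k, 9) - 223)/(y(9, -22) - 203) = (13/3 - 223)/(sqrt(9**2 + (-22)**2) - 203) = -656/(3*(sqrt(81 + 484) - 203)) = -656/(3*(sqrt(565) - 203)) = -656/(3*(-203 + sqrt(565)))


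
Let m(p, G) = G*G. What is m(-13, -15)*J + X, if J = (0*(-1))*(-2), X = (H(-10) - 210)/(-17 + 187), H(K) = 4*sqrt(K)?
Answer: -21/17 + 2*I*sqrt(10)/85 ≈ -1.2353 + 0.074407*I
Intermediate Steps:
m(p, G) = G**2
X = -21/17 + 2*I*sqrt(10)/85 (X = (4*sqrt(-10) - 210)/(-17 + 187) = (4*(I*sqrt(10)) - 210)/170 = (4*I*sqrt(10) - 210)*(1/170) = (-210 + 4*I*sqrt(10))*(1/170) = -21/17 + 2*I*sqrt(10)/85 ≈ -1.2353 + 0.074407*I)
J = 0 (J = 0*(-2) = 0)
m(-13, -15)*J + X = (-15)**2*0 + (-21/17 + 2*I*sqrt(10)/85) = 225*0 + (-21/17 + 2*I*sqrt(10)/85) = 0 + (-21/17 + 2*I*sqrt(10)/85) = -21/17 + 2*I*sqrt(10)/85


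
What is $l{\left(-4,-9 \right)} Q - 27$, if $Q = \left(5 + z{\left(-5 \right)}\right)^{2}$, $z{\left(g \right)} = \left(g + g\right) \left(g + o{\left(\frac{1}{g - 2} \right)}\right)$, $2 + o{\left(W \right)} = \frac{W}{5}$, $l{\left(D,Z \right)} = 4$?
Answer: $\frac{1109593}{49} \approx 22645.0$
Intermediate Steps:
$o{\left(W \right)} = -2 + \frac{W}{5}$
$z{\left(g \right)} = 2 g \left(-2 + g + \frac{1}{5 \left(-2 + g\right)}\right)$ ($z{\left(g \right)} = \left(g + g\right) \left(g - \left(2 - \frac{1}{5 \left(g - 2\right)}\right)\right) = 2 g \left(g - \left(2 - \frac{1}{5 \left(-2 + g\right)}\right)\right) = 2 g \left(-2 + g + \frac{1}{5 \left(-2 + g\right)}\right)$)
$Q = \frac{277729}{49}$ ($Q = \left(5 + \frac{2}{5} \left(-5\right) \frac{1}{-2 - 5} \left(1 + 5 \left(-2 - 5\right)^{2}\right)\right)^{2} = \left(5 + \frac{2}{5} \left(-5\right) \frac{1}{-7} \left(1 + 5 \left(-7\right)^{2}\right)\right)^{2} = \left(5 + \frac{2}{5} \left(-5\right) \left(- \frac{1}{7}\right) \left(1 + 5 \cdot 49\right)\right)^{2} = \left(5 + \frac{2}{5} \left(-5\right) \left(- \frac{1}{7}\right) \left(1 + 245\right)\right)^{2} = \left(5 + \frac{2}{5} \left(-5\right) \left(- \frac{1}{7}\right) 246\right)^{2} = \left(5 + \frac{492}{7}\right)^{2} = \left(\frac{527}{7}\right)^{2} = \frac{277729}{49} \approx 5667.9$)
$l{\left(-4,-9 \right)} Q - 27 = 4 \cdot \frac{277729}{49} - 27 = \frac{1110916}{49} - 27 = \frac{1109593}{49}$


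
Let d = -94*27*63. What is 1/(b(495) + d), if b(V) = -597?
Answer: -1/160491 ≈ -6.2309e-6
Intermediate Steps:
d = -159894 (d = -2538*63 = -159894)
1/(b(495) + d) = 1/(-597 - 159894) = 1/(-160491) = -1/160491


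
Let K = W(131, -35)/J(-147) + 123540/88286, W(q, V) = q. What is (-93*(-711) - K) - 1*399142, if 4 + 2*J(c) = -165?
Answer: -2484376227837/7460167 ≈ -3.3302e+5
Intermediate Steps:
J(c) = -169/2 (J(c) = -2 + (1/2)*(-165) = -2 - 165/2 = -169/2)
K = -1126336/7460167 (K = 131/(-169/2) + 123540/88286 = 131*(-2/169) + 123540*(1/88286) = -262/169 + 61770/44143 = -1126336/7460167 ≈ -0.15098)
(-93*(-711) - K) - 1*399142 = (-93*(-711) - 1*(-1126336/7460167)) - 1*399142 = (66123 + 1126336/7460167) - 399142 = 493289748877/7460167 - 399142 = -2484376227837/7460167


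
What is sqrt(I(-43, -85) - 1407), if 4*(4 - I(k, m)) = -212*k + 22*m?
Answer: I*sqrt(12858)/2 ≈ 56.697*I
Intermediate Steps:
I(k, m) = 4 + 53*k - 11*m/2 (I(k, m) = 4 - (-212*k + 22*m)/4 = 4 + (53*k - 11*m/2) = 4 + 53*k - 11*m/2)
sqrt(I(-43, -85) - 1407) = sqrt((4 + 53*(-43) - 11/2*(-85)) - 1407) = sqrt((4 - 2279 + 935/2) - 1407) = sqrt(-3615/2 - 1407) = sqrt(-6429/2) = I*sqrt(12858)/2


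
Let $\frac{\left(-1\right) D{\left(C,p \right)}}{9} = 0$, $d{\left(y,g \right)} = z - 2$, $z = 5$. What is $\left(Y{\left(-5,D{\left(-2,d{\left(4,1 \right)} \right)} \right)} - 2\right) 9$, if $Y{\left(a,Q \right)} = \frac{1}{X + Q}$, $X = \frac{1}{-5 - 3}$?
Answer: $-90$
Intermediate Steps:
$d{\left(y,g \right)} = 3$ ($d{\left(y,g \right)} = 5 - 2 = 3$)
$X = - \frac{1}{8}$ ($X = \frac{1}{-8} = - \frac{1}{8} \approx -0.125$)
$D{\left(C,p \right)} = 0$ ($D{\left(C,p \right)} = \left(-9\right) 0 = 0$)
$Y{\left(a,Q \right)} = \frac{1}{- \frac{1}{8} + Q}$
$\left(Y{\left(-5,D{\left(-2,d{\left(4,1 \right)} \right)} \right)} - 2\right) 9 = \left(\frac{8}{-1 + 8 \cdot 0} - 2\right) 9 = \left(\frac{8}{-1 + 0} - 2\right) 9 = \left(\frac{8}{-1} - 2\right) 9 = \left(8 \left(-1\right) - 2\right) 9 = \left(-8 - 2\right) 9 = \left(-10\right) 9 = -90$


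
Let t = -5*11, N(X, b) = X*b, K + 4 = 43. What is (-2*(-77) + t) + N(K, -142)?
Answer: -5439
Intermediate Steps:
K = 39 (K = -4 + 43 = 39)
t = -55
(-2*(-77) + t) + N(K, -142) = (-2*(-77) - 55) + 39*(-142) = (154 - 55) - 5538 = 99 - 5538 = -5439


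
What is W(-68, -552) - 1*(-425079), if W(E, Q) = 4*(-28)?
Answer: 424967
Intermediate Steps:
W(E, Q) = -112
W(-68, -552) - 1*(-425079) = -112 - 1*(-425079) = -112 + 425079 = 424967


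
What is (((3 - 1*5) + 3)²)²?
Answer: 1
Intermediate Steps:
(((3 - 1*5) + 3)²)² = (((3 - 5) + 3)²)² = ((-2 + 3)²)² = (1²)² = 1² = 1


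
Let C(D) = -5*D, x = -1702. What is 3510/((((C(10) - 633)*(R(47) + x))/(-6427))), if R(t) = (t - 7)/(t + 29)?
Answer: -23812035/1226668 ≈ -19.412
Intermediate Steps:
R(t) = (-7 + t)/(29 + t)
3510/((((C(10) - 633)*(R(47) + x))/(-6427))) = 3510/((((-5*10 - 633)*((-7 + 47)/(29 + 47) - 1702))/(-6427))) = 3510/((((-50 - 633)*(40/76 - 1702))*(-1/6427))) = 3510/((-683*((1/76)*40 - 1702)*(-1/6427))) = 3510/((-683*(10/19 - 1702)*(-1/6427))) = 3510/((-683*(-32328/19)*(-1/6427))) = 3510/(((22080024/19)*(-1/6427))) = 3510/(-22080024/122113) = 3510*(-122113/22080024) = -23812035/1226668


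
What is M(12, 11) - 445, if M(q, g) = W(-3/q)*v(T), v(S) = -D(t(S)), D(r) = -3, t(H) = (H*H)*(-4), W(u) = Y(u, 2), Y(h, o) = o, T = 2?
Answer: -439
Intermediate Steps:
W(u) = 2
t(H) = -4*H² (t(H) = H²*(-4) = -4*H²)
v(S) = 3 (v(S) = -1*(-3) = 3)
M(q, g) = 6 (M(q, g) = 2*3 = 6)
M(12, 11) - 445 = 6 - 445 = -439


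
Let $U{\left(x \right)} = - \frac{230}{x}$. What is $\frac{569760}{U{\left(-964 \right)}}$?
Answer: $\frac{54924864}{23} \approx 2.388 \cdot 10^{6}$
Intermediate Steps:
$\frac{569760}{U{\left(-964 \right)}} = \frac{569760}{\left(-230\right) \frac{1}{-964}} = \frac{569760}{\left(-230\right) \left(- \frac{1}{964}\right)} = \frac{569760}{\frac{115}{482}} = 569760 \cdot \frac{482}{115} = \frac{54924864}{23}$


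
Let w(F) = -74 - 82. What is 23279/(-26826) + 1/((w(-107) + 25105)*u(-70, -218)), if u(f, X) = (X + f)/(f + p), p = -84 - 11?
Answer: -9292358431/10708509984 ≈ -0.86775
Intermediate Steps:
p = -95
u(f, X) = (X + f)/(-95 + f) (u(f, X) = (X + f)/(f - 95) = (X + f)/(-95 + f))
w(F) = -156
23279/(-26826) + 1/((w(-107) + 25105)*u(-70, -218)) = 23279/(-26826) + 1/((-156 + 25105)*(((-218 - 70)/(-95 - 70)))) = 23279*(-1/26826) + 1/(24949*((-288/(-165)))) = -23279/26826 + 1/(24949*((-1/165*(-288)))) = -23279/26826 + 1/(24949*(96/55)) = -23279/26826 + (1/24949)*(55/96) = -23279/26826 + 55/2395104 = -9292358431/10708509984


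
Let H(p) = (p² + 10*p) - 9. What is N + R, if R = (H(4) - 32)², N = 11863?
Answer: 12088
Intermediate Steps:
H(p) = -9 + p² + 10*p
R = 225 (R = ((-9 + 4² + 10*4) - 32)² = ((-9 + 16 + 40) - 32)² = (47 - 32)² = 15² = 225)
N + R = 11863 + 225 = 12088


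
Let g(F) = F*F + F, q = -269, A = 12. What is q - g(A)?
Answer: -425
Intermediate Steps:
g(F) = F + F² (g(F) = F² + F = F + F²)
q - g(A) = -269 - 12*(1 + 12) = -269 - 12*13 = -269 - 1*156 = -269 - 156 = -425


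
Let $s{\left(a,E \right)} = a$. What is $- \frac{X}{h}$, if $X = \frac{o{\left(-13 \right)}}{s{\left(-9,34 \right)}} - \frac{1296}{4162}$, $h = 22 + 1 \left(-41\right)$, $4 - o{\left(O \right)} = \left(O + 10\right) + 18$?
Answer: $\frac{17059}{355851} \approx 0.047939$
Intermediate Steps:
$o{\left(O \right)} = -24 - O$ ($o{\left(O \right)} = 4 - \left(\left(O + 10\right) + 18\right) = 4 - \left(\left(10 + O\right) + 18\right) = 4 - \left(28 + O\right) = -24 - O$)
$h = -19$ ($h = 22 - 41 = -19$)
$X = \frac{17059}{18729}$ ($X = \frac{-24 - -13}{-9} - \frac{1296}{4162} = \left(-24 + 13\right) \left(- \frac{1}{9}\right) - \frac{648}{2081} = \left(-11\right) \left(- \frac{1}{9}\right) - \frac{648}{2081} = \frac{11}{9} - \frac{648}{2081} = \frac{17059}{18729} \approx 0.91083$)
$- \frac{X}{h} = - \frac{17059}{18729 \left(-19\right)} = - \frac{17059 \left(-1\right)}{18729 \cdot 19} = \left(-1\right) \left(- \frac{17059}{355851}\right) = \frac{17059}{355851}$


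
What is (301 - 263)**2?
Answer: 1444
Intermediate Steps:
(301 - 263)**2 = 38**2 = 1444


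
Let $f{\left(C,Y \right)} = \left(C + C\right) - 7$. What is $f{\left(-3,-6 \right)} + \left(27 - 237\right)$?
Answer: $-223$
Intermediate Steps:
$f{\left(C,Y \right)} = -7 + 2 C$ ($f{\left(C,Y \right)} = 2 C - 7 = -7 + 2 C$)
$f{\left(-3,-6 \right)} + \left(27 - 237\right) = \left(-7 + 2 \left(-3\right)\right) + \left(27 - 237\right) = \left(-7 - 6\right) - 210 = -13 - 210 = -223$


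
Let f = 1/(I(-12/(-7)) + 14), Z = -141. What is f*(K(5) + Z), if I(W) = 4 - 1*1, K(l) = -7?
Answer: -148/17 ≈ -8.7059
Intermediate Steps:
I(W) = 3 (I(W) = 4 - 1 = 3)
f = 1/17 (f = 1/(3 + 14) = 1/17 ≈ 0.058824)
f*(K(5) + Z) = (-7 - 141)/17 = (1/17)*(-148) = -148/17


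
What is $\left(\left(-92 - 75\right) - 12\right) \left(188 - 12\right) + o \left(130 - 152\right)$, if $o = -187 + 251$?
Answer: $-32912$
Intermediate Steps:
$o = 64$
$\left(\left(-92 - 75\right) - 12\right) \left(188 - 12\right) + o \left(130 - 152\right) = \left(\left(-92 - 75\right) - 12\right) \left(188 - 12\right) + 64 \left(130 - 152\right) = \left(-167 - 12\right) 176 + 64 \left(130 - 152\right) = \left(-179\right) 176 + 64 \left(-22\right) = -31504 - 1408 = -32912$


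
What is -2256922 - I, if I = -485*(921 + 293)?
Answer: -1668132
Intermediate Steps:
I = -588790 (I = -485*1214 = -588790)
-2256922 - I = -2256922 - 1*(-588790) = -2256922 + 588790 = -1668132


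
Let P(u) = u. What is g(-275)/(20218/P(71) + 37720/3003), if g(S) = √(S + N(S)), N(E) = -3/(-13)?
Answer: 16401*I*√11609/31696387 ≈ 0.055752*I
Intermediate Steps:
N(E) = 3/13 (N(E) = -3*(-1/13) = 3/13)
g(S) = √(3/13 + S) (g(S) = √(S + 3/13) = √(3/13 + S))
g(-275)/(20218/P(71) + 37720/3003) = (√(39 + 169*(-275))/13)/(20218/71 + 37720/3003) = (√(39 - 46475)/13)/(20218*(1/71) + 37720*(1/3003)) = (√(-46436)/13)/(20218/71 + 37720/3003) = ((2*I*√11609)/13)/(63392774/213213) = (2*I*√11609/13)*(213213/63392774) = 16401*I*√11609/31696387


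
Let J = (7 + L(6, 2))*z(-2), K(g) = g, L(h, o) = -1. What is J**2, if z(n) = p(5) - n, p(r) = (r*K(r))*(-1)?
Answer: 19044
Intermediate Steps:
p(r) = -r**2 (p(r) = (r*r)*(-1) = r**2*(-1) = -r**2)
z(n) = -25 - n (z(n) = -1*5**2 - n = -1*25 - n = -25 - n)
J = -138 (J = (7 - 1)*(-25 - 1*(-2)) = 6*(-25 + 2) = 6*(-23) = -138)
J**2 = (-138)**2 = 19044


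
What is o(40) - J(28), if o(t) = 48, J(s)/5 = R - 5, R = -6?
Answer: 103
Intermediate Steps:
J(s) = -55 (J(s) = 5*(-6 - 5) = 5*(-11) = -55)
o(40) - J(28) = 48 - 1*(-55) = 48 + 55 = 103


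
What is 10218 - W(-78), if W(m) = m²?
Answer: 4134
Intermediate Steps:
10218 - W(-78) = 10218 - 1*(-78)² = 10218 - 1*6084 = 10218 - 6084 = 4134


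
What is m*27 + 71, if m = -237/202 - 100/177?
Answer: 286837/11918 ≈ 24.068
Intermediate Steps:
m = -62149/35754 (m = -237*1/202 - 100*1/177 = -237/202 - 100/177 = -62149/35754 ≈ -1.7382)
m*27 + 71 = -62149/35754*27 + 71 = -559341/11918 + 71 = 286837/11918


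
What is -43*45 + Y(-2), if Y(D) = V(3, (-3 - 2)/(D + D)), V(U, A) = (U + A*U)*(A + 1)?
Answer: -30717/16 ≈ -1919.8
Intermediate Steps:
V(U, A) = (1 + A)*(U + A*U) (V(U, A) = (U + A*U)*(1 + A) = (1 + A)*(U + A*U))
Y(D) = 3 - 15/D + 75/(4*D**2) (Y(D) = 3*(1 + ((-3 - 2)/(D + D))**2 + 2*((-3 - 2)/(D + D))) = 3*(1 + (-5*1/(2*D))**2 + 2*(-5*1/(2*D))) = 3*(1 + (-5/(2*D))**2 + 2*(-5/(2*D))) = 3*(1 + 25/(4*D**2) - 5/D) = 3*(1 - 5/D + 25/(4*D**2)) = 3 - 15/D + 75/(4*D**2))
-43*45 + Y(-2) = -43*45 + (3 - 15/(-2) + (75/4)/(-2)**2) = -1935 + (3 - 15*(-1/2) + (75/4)*(1/4)) = -1935 + (3 + 15/2 + 75/16) = -1935 + 243/16 = -30717/16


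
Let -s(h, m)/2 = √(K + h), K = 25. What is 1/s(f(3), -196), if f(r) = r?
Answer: -√7/28 ≈ -0.094491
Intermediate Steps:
s(h, m) = -2*√(25 + h)
1/s(f(3), -196) = 1/(-2*√(25 + 3)) = 1/(-4*√7) = -√7/28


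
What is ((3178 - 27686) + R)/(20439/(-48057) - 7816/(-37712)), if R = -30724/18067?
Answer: 33438672632166160/297489758573 ≈ 1.1240e+5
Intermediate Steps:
R = -30724/18067 (R = -30724*1/18067 = -30724/18067 ≈ -1.7006)
((3178 - 27686) + R)/(20439/(-48057) - 7816/(-37712)) = ((3178 - 27686) - 30724/18067)/(20439/(-48057) - 7816/(-37712)) = (-24508 - 30724/18067)/(20439*(-1/48057) - 7816*(-1/37712)) = -442816760/(18067*(-6813/16019 + 977/4714)) = -442816760/(18067*(-16465919/75513566)) = -442816760/18067*(-75513566/16465919) = 33438672632166160/297489758573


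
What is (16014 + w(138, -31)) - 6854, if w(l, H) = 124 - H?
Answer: 9315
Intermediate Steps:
(16014 + w(138, -31)) - 6854 = (16014 + (124 - 1*(-31))) - 6854 = (16014 + (124 + 31)) - 6854 = (16014 + 155) - 6854 = 16169 - 6854 = 9315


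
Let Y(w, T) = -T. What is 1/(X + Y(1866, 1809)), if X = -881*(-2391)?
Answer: 1/2104662 ≈ 4.7514e-7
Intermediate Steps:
X = 2106471
1/(X + Y(1866, 1809)) = 1/(2106471 - 1*1809) = 1/(2106471 - 1809) = 1/2104662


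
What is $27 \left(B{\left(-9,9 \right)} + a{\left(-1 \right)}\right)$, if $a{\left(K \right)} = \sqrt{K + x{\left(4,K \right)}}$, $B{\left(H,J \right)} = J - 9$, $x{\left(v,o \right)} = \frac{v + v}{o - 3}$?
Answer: $27 i \sqrt{3} \approx 46.765 i$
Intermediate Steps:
$x{\left(v,o \right)} = \frac{2 v}{-3 + o}$
$B{\left(H,J \right)} = -9 + J$
$a{\left(K \right)} = \sqrt{K + \frac{8}{-3 + K}}$ ($a{\left(K \right)} = \sqrt{K + 2 \cdot 4 \frac{1}{-3 + K}} = \sqrt{K + \frac{8}{-3 + K}}$)
$27 \left(B{\left(-9,9 \right)} + a{\left(-1 \right)}\right) = 27 \left(\left(-9 + 9\right) + \sqrt{\frac{8 - \left(-3 - 1\right)}{-3 - 1}}\right) = 27 \left(0 + \sqrt{\frac{8 - -4}{-4}}\right) = 27 \left(0 + \sqrt{- \frac{8 + 4}{4}}\right) = 27 \left(0 + \sqrt{\left(- \frac{1}{4}\right) 12}\right) = 27 \left(0 + \sqrt{-3}\right) = 27 \left(0 + i \sqrt{3}\right) = 27 i \sqrt{3}$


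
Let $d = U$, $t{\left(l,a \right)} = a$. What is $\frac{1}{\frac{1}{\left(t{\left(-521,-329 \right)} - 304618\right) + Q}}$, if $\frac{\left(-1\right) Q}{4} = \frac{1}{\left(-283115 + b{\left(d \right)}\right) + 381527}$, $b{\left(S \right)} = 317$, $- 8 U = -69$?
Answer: $- \frac{30107112367}{98729} \approx -3.0495 \cdot 10^{5}$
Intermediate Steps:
$U = \frac{69}{8}$ ($U = \left(- \frac{1}{8}\right) \left(-69\right) = \frac{69}{8} \approx 8.625$)
$d = \frac{69}{8} \approx 8.625$
$Q = - \frac{4}{98729}$ ($Q = - \frac{4}{\left(-283115 + 317\right) + 381527} = - \frac{4}{-282798 + 381527} = - \frac{4}{98729} \approx -4.0515 \cdot 10^{-5}$)
$\frac{1}{\frac{1}{\left(t{\left(-521,-329 \right)} - 304618\right) + Q}} = \frac{1}{\frac{1}{\left(-329 - 304618\right) - \frac{4}{98729}}} = \frac{1}{\frac{1}{-304947 - \frac{4}{98729}}} = \frac{1}{\frac{1}{- \frac{30107112367}{98729}}} = \frac{1}{- \frac{98729}{30107112367}} = - \frac{30107112367}{98729}$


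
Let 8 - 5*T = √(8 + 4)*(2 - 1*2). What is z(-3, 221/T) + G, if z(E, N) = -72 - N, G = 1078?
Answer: 6943/8 ≈ 867.88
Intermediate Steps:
T = 8/5 (T = 8/5 - √(8 + 4)*(2 - 1*2)/5 = 8/5 - √12*(2 - 2)/5 = 8/5 - 2*√3*0/5 = 8/5 - ⅕*0 = 8/5 + 0 = 8/5 ≈ 1.6000)
z(-3, 221/T) + G = (-72 - 221/8/5) + 1078 = (-72 - 221*5/8) + 1078 = (-72 - 1*1105/8) + 1078 = (-72 - 1105/8) + 1078 = -1681/8 + 1078 = 6943/8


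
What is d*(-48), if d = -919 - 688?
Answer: 77136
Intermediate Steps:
d = -1607
d*(-48) = -1607*(-48) = 77136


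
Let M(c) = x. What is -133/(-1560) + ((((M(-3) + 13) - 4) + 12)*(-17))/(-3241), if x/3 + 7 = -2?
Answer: 271933/5055960 ≈ 0.053785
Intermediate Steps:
x = -27 (x = -21 + 3*(-2) = -21 - 6 = -27)
M(c) = -27
-133/(-1560) + ((((M(-3) + 13) - 4) + 12)*(-17))/(-3241) = -133/(-1560) + ((((-27 + 13) - 4) + 12)*(-17))/(-3241) = -133*(-1/1560) + (((-14 - 4) + 12)*(-17))*(-1/3241) = 133/1560 + ((-18 + 12)*(-17))*(-1/3241) = 133/1560 - 6*(-17)*(-1/3241) = 133/1560 + 102*(-1/3241) = 133/1560 - 102/3241 = 271933/5055960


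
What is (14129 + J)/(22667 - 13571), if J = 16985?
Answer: 15557/4548 ≈ 3.4206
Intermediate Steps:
(14129 + J)/(22667 - 13571) = (14129 + 16985)/(22667 - 13571) = 31114/9096 = 31114*(1/9096) = 15557/4548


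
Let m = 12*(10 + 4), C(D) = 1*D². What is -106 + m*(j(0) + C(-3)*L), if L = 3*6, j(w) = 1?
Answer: 27278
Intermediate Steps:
C(D) = D²
L = 18
m = 168 (m = 12*14 = 168)
-106 + m*(j(0) + C(-3)*L) = -106 + 168*(1 + (-3)²*18) = -106 + 168*(1 + 9*18) = -106 + 168*(1 + 162) = -106 + 168*163 = -106 + 27384 = 27278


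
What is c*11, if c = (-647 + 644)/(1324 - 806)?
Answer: -33/518 ≈ -0.063707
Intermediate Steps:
c = -3/518 ≈ -0.0057915
c*11 = -3/518*11 = -33/518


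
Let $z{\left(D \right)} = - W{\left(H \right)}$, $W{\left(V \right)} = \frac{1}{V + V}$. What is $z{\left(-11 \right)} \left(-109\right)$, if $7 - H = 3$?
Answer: $\frac{109}{8} \approx 13.625$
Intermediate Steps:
$H = 4$ ($H = 7 - 3 = 4$)
$W{\left(V \right)} = \frac{1}{2 V}$
$z{\left(D \right)} = - \frac{1}{8}$ ($z{\left(D \right)} = - \frac{1}{2 \cdot 4} = \left(-1\right) \frac{1}{8} = - \frac{1}{8}$)
$z{\left(-11 \right)} \left(-109\right) = \left(- \frac{1}{8}\right) \left(-109\right) = \frac{109}{8}$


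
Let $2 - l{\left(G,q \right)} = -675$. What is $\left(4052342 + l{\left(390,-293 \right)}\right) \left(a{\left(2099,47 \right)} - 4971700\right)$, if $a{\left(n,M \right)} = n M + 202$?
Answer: $-19749733369055$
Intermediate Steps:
$a{\left(n,M \right)} = 202 + M n$ ($a{\left(n,M \right)} = M n + 202 = 202 + M n$)
$l{\left(G,q \right)} = 677$ ($l{\left(G,q \right)} = 2 - -675 = 2 + 675 = 677$)
$\left(4052342 + l{\left(390,-293 \right)}\right) \left(a{\left(2099,47 \right)} - 4971700\right) = \left(4052342 + 677\right) \left(\left(202 + 47 \cdot 2099\right) - 4971700\right) = 4053019 \left(\left(202 + 98653\right) - 4971700\right) = 4053019 \left(98855 - 4971700\right) = 4053019 \left(-4872845\right) = -19749733369055$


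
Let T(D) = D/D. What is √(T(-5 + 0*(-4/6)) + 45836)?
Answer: 3*√5093 ≈ 214.10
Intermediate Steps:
T(D) = 1
√(T(-5 + 0*(-4/6)) + 45836) = √(1 + 45836) = √45837 = 3*√5093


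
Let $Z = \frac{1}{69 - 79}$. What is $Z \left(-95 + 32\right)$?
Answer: $\frac{63}{10} \approx 6.3$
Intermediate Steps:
$Z = - \frac{1}{10}$ ($Z = \frac{1}{-10} = - \frac{1}{10} \approx -0.1$)
$Z \left(-95 + 32\right) = - \frac{-95 + 32}{10} = \left(- \frac{1}{10}\right) \left(-63\right) = \frac{63}{10}$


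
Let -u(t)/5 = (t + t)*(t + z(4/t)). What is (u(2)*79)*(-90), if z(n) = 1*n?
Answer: 568800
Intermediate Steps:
z(n) = n
u(t) = -10*t*(t + 4/t) (u(t) = -5*(t + t)*(t + 4/t) = -5*2*t*(t + 4/t) = -10*t*(t + 4/t))
(u(2)*79)*(-90) = ((-40 - 10*2**2)*79)*(-90) = ((-40 - 10*4)*79)*(-90) = ((-40 - 40)*79)*(-90) = -80*79*(-90) = -6320*(-90) = 568800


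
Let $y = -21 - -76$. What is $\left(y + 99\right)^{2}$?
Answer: $23716$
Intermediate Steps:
$y = 55$ ($y = -21 + 76 = 55$)
$\left(y + 99\right)^{2} = \left(55 + 99\right)^{2} = 154^{2} = 23716$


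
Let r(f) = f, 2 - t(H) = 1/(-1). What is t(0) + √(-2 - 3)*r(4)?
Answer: 3 + 4*I*√5 ≈ 3.0 + 8.9443*I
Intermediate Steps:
t(H) = 3 (t(H) = 2 - 1/(-1) = 2 - 1*(-1) = 2 + 1 = 3)
t(0) + √(-2 - 3)*r(4) = 3 + √(-2 - 3)*4 = 3 + √(-5)*4 = 3 + (I*√5)*4 = 3 + 4*I*√5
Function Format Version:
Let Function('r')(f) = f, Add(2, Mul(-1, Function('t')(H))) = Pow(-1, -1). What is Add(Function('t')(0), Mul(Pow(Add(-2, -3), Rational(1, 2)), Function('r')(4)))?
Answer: Add(3, Mul(4, I, Pow(5, Rational(1, 2)))) ≈ Add(3.0000, Mul(8.9443, I))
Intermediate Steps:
Function('t')(H) = 3 (Function('t')(H) = Add(2, Mul(-1, Pow(-1, -1))) = Add(2, Mul(-1, -1)) = Add(2, 1) = 3)
Add(Function('t')(0), Mul(Pow(Add(-2, -3), Rational(1, 2)), Function('r')(4))) = Add(3, Mul(Pow(Add(-2, -3), Rational(1, 2)), 4)) = Add(3, Mul(Pow(-5, Rational(1, 2)), 4)) = Add(3, Mul(Mul(I, Pow(5, Rational(1, 2))), 4)) = Add(3, Mul(4, I, Pow(5, Rational(1, 2))))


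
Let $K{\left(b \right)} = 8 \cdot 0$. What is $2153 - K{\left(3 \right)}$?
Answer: $2153$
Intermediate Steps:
$K{\left(b \right)} = 0$
$2153 - K{\left(3 \right)} = 2153 - 0 = 2153 + 0 = 2153$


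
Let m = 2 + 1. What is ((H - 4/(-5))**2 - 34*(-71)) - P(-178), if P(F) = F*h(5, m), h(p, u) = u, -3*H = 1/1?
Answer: 663349/225 ≈ 2948.2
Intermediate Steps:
m = 3
H = -1/3 (H = -1/(3*1) = -1/3 ≈ -0.33333)
P(F) = 3*F (P(F) = F*3 = 3*F)
((H - 4/(-5))**2 - 34*(-71)) - P(-178) = ((-1/3 - 4/(-5))**2 - 34*(-71)) - 3*(-178) = ((-1/3 - 4*(-1/5))**2 + 2414) - 1*(-534) = ((-1/3 + 4/5)**2 + 2414) + 534 = ((7/15)**2 + 2414) + 534 = (49/225 + 2414) + 534 = 543199/225 + 534 = 663349/225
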